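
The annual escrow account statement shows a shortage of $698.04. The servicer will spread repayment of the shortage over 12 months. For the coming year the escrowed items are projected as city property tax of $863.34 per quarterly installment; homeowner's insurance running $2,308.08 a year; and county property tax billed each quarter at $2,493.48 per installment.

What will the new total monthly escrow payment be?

$1,369.45

City property tax = $863.34 × 4 = $3,453.36 annually
Homeowner's insurance = $2,308.08 annually
County property tax = $2,493.48 × 4 = $9,973.92 annually
Yearly total = $15,735.36
Per month = $15,735.36 ÷ 12 = $1,311.28
Monthly shortage recovery: $698.04 ÷ 12 = $58.17
Adjusted monthly = $1,311.28 + $58.17 = $1,369.45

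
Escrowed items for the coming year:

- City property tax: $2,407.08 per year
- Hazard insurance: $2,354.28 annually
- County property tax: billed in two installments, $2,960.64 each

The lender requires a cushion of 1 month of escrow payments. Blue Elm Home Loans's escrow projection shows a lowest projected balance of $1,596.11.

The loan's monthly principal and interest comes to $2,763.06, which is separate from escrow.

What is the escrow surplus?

City property tax — $2,407.08 annually
Hazard insurance — $2,354.28 annually
County property tax — $2,960.64 × 2 = $5,921.28 annually
Total annual escrow = $2,407.08 + $2,354.28 + $5,921.28 = $10,682.64
Per month = $10,682.64 / 12 = $890.22
Required cushion = 1 × $890.22 = $890.22
Excess over cushion: $1,596.11 − $890.22 = $705.89

$705.89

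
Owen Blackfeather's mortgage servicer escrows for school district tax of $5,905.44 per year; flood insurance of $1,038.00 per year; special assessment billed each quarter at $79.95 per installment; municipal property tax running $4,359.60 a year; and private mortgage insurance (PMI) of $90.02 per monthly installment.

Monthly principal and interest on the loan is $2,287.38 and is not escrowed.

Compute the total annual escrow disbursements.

School district tax = $5,905.44/yr
Flood insurance = $1,038.00/yr
Special assessment = $79.95 × 4 = $319.80/yr
Municipal property tax = $4,359.60/yr
Private mortgage insurance (PMI) = $90.02 × 12 = $1,080.24/yr
Total per year = $5,905.44 + $1,038.00 + $319.80 + $4,359.60 + $1,080.24 = $12,703.08

$12,703.08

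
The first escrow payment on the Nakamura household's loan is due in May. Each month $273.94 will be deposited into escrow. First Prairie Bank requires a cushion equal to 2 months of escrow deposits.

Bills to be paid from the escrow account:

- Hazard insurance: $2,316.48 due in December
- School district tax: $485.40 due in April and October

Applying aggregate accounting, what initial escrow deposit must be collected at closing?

Cushion = 2 × $273.94 = $547.88
Trial balance (start $0, +$273.94 each month, − disbursements):
  May: +$273.94 → $273.94
  Jun: +$273.94 → $547.88
  Jul: +$273.94 → $821.82
  Aug: +$273.94 → $1,095.76
  Sep: +$273.94 → $1,369.70
  Oct: +$273.94 − $485.40 → $1,158.24
  Nov: +$273.94 → $1,432.18
  Dec: +$273.94 − $2,316.48 → -$610.36
  Jan: +$273.94 → -$336.42
  Feb: +$273.94 → -$62.48
  Mar: +$273.94 → $211.46
  Apr: +$273.94 − $485.40 → $0.00
Lowest trial balance = -$610.36 (Dec)
Initial deposit = cushion − low point = $547.88 − (-$610.36) = $1,158.24

$1,158.24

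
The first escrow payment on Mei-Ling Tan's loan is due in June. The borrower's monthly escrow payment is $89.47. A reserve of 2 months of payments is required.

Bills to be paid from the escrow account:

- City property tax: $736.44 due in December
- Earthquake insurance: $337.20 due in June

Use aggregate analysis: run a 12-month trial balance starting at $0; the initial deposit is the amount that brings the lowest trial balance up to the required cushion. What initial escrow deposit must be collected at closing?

Cushion = 2 × $89.47 = $178.94
Trial balance (start $0, +$89.47 each month, − disbursements):
  Jun: +$89.47 − $337.20 → -$247.73
  Jul: +$89.47 → -$158.26
  Aug: +$89.47 → -$68.79
  Sep: +$89.47 → $20.68
  Oct: +$89.47 → $110.15
  Nov: +$89.47 → $199.62
  Dec: +$89.47 − $736.44 → -$447.35
  Jan: +$89.47 → -$357.88
  Feb: +$89.47 → -$268.41
  Mar: +$89.47 → -$178.94
  Apr: +$89.47 → -$89.47
  May: +$89.47 → $0.00
Lowest trial balance = -$447.35 (Dec)
Initial deposit = cushion − low point = $178.94 − (-$447.35) = $626.29

$626.29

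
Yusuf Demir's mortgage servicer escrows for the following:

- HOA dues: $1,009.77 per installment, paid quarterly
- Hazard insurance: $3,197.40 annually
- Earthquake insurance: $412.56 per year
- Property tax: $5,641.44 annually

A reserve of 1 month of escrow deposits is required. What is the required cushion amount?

HOA dues — $1,009.77 × 4 = $4,039.08 per year
Hazard insurance — $3,197.40 per year
Earthquake insurance — $412.56 per year
Property tax — $5,641.44 per year
Yearly total = $13,290.48
Per month = $13,290.48 ÷ 12 = $1,107.54
Cushion = 1 × $1,107.54 = $1,107.54

$1,107.54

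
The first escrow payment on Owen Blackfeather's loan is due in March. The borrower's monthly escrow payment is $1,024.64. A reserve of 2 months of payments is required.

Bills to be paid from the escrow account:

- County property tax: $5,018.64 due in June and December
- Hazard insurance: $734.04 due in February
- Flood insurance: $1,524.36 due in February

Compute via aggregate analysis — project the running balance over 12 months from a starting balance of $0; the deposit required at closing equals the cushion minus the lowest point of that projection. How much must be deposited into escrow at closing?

$2,969.36

Cushion = 2 × $1,024.64 = $2,049.28
Trial balance (start $0, +$1,024.64 each month, − disbursements):
  Mar: +$1,024.64 → $1,024.64
  Apr: +$1,024.64 → $2,049.28
  May: +$1,024.64 → $3,073.92
  Jun: +$1,024.64 − $5,018.64 → -$920.08
  Jul: +$1,024.64 → $104.56
  Aug: +$1,024.64 → $1,129.20
  Sep: +$1,024.64 → $2,153.84
  Oct: +$1,024.64 → $3,178.48
  Nov: +$1,024.64 → $4,203.12
  Dec: +$1,024.64 − $5,018.64 → $209.12
  Jan: +$1,024.64 → $1,233.76
  Feb: +$1,024.64 − $2,258.40 → $0.00
Lowest trial balance = -$920.08 (Jun)
Initial deposit = cushion − low point = $2,049.28 − (-$920.08) = $2,969.36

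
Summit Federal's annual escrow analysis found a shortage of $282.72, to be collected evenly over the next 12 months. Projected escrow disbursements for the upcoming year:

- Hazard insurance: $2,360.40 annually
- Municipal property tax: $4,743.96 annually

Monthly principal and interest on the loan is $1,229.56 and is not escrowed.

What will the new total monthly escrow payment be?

$615.59

Hazard insurance: $2,360.40 per year
Municipal property tax: $4,743.96 per year
Total per year = $7,104.36
Base monthly escrow = $7,104.36 / 12 = $592.03
Monthly shortage recovery: $282.72 / 12 = $23.56
New monthly escrow = $592.03 + $23.56 = $615.59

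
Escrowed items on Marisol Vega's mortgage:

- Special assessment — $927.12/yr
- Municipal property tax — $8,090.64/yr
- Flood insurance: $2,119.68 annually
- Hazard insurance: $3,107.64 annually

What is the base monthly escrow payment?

$1,187.09

Special assessment: $927.12 per year
Municipal property tax: $8,090.64 per year
Flood insurance: $2,119.68 per year
Hazard insurance: $3,107.64 per year
Total per year = $927.12 + $8,090.64 + $2,119.68 + $3,107.64 = $14,245.08
Base monthly escrow = $14,245.08 / 12 = $1,187.09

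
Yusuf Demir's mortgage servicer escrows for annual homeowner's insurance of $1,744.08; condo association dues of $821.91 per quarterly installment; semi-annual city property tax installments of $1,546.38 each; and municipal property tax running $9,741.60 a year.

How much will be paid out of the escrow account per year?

Homeowner's insurance = $1,744.08 per year
Condo association dues = $821.91 × 4 = $3,287.64 per year
City property tax = $1,546.38 × 2 = $3,092.76 per year
Municipal property tax = $9,741.60 per year
Yearly total = $1,744.08 + $3,287.64 + $3,092.76 + $9,741.60 = $17,866.08

$17,866.08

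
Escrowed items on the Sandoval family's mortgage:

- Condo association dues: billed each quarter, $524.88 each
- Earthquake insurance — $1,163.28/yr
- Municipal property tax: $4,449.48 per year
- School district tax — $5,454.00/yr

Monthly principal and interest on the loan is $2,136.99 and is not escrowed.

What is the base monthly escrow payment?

Condo association dues — $524.88 × 4 = $2,099.52 per year
Earthquake insurance — $1,163.28 per year
Municipal property tax — $4,449.48 per year
School district tax — $5,454.00 per year
Combined annual = $2,099.52 + $1,163.28 + $4,449.48 + $5,454.00 = $13,166.28
Base monthly escrow = $13,166.28 ÷ 12 = $1,097.19

$1,097.19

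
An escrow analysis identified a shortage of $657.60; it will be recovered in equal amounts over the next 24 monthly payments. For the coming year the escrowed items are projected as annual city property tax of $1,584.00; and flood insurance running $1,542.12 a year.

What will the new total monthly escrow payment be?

City property tax = $1,584.00
Flood insurance = $1,542.12
Annual escrow total = $1,584.00 + $1,542.12 = $3,126.12
Base monthly escrow = $3,126.12 ÷ 12 = $260.51
Shortage spread = $657.60 / 24 = $27.40/mo
Adjusted monthly = $260.51 + $27.40 = $287.91

$287.91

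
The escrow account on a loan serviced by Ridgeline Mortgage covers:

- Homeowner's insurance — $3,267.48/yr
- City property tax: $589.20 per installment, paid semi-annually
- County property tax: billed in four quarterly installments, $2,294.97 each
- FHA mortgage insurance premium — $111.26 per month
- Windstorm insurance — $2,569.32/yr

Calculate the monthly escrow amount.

Homeowner's insurance: $3,267.48 annually
City property tax: $589.20 × 2 = $1,178.40 annually
County property tax: $2,294.97 × 4 = $9,179.88 annually
FHA mortgage insurance premium: $111.26 × 12 = $1,335.12 annually
Windstorm insurance: $2,569.32 annually
Yearly total = $17,530.20
Base monthly escrow = $17,530.20 / 12 = $1,460.85

$1,460.85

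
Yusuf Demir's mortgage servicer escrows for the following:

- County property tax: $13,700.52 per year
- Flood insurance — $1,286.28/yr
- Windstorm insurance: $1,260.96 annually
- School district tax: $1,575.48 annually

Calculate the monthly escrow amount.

$1,485.27

County property tax: $13,700.52
Flood insurance: $1,286.28
Windstorm insurance: $1,260.96
School district tax: $1,575.48
Total per year = $13,700.52 + $1,286.28 + $1,260.96 + $1,575.48 = $17,823.24
Monthly = $17,823.24 / 12 = $1,485.27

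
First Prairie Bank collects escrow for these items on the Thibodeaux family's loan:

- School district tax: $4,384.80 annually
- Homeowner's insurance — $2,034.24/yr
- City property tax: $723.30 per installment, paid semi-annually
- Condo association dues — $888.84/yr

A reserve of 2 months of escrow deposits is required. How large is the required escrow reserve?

School district tax: $4,384.80
Homeowner's insurance: $2,034.24
City property tax: $723.30 × 2 = $1,446.60
Condo association dues: $888.84
Total annual escrow = $4,384.80 + $2,034.24 + $1,446.60 + $888.84 = $8,754.48
Base monthly escrow = $8,754.48 ÷ 12 = $729.54
Reserve = 2 × $729.54 = $1,459.08

$1,459.08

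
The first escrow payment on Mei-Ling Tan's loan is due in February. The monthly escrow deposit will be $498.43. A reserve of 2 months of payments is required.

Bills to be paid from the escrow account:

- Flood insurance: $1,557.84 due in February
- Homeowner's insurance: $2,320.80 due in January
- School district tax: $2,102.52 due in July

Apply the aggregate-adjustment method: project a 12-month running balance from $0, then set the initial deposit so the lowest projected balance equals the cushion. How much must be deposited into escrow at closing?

$2,056.27

Cushion = 2 × $498.43 = $996.86
Trial balance (start $0, +$498.43 each month, − disbursements):
  Feb: +$498.43 − $1,557.84 → -$1,059.41
  Mar: +$498.43 → -$560.98
  Apr: +$498.43 → -$62.55
  May: +$498.43 → $435.88
  Jun: +$498.43 → $934.31
  Jul: +$498.43 − $2,102.52 → -$669.78
  Aug: +$498.43 → -$171.35
  Sep: +$498.43 → $327.08
  Oct: +$498.43 → $825.51
  Nov: +$498.43 → $1,323.94
  Dec: +$498.43 → $1,822.37
  Jan: +$498.43 − $2,320.80 → $0.00
Lowest trial balance = -$1,059.41 (Feb)
Initial deposit = cushion − low point = $996.86 − (-$1,059.41) = $2,056.27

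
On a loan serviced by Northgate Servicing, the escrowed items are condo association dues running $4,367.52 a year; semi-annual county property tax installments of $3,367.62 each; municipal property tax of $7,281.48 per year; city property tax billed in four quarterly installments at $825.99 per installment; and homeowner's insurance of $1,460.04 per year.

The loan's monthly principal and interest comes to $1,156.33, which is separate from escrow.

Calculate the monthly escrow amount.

Condo association dues — $4,367.52 per year
County property tax — $3,367.62 × 2 = $6,735.24 per year
Municipal property tax — $7,281.48 per year
City property tax — $825.99 × 4 = $3,303.96 per year
Homeowner's insurance — $1,460.04 per year
Combined annual = $4,367.52 + $6,735.24 + $7,281.48 + $3,303.96 + $1,460.04 = $23,148.24
Base monthly escrow = $23,148.24 ÷ 12 = $1,929.02

$1,929.02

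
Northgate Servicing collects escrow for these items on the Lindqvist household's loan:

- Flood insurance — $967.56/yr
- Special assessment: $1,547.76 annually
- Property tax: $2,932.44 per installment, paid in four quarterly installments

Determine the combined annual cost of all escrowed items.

Flood insurance = $967.56 per year
Special assessment = $1,547.76 per year
Property tax = $2,932.44 × 4 = $11,729.76 per year
Total annual escrow = $14,245.08

$14,245.08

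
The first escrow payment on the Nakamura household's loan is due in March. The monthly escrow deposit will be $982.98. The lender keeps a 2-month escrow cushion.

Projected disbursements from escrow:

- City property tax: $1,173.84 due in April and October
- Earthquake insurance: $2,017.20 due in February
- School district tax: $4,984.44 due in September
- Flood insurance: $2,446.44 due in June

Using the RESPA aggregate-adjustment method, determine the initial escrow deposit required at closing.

Cushion = 2 × $982.98 = $1,965.96
Trial balance (start $0, +$982.98 each month, − disbursements):
  Mar: +$982.98 → $982.98
  Apr: +$982.98 − $1,173.84 → $792.12
  May: +$982.98 → $1,775.10
  Jun: +$982.98 − $2,446.44 → $311.64
  Jul: +$982.98 → $1,294.62
  Aug: +$982.98 → $2,277.60
  Sep: +$982.98 − $4,984.44 → -$1,723.86
  Oct: +$982.98 − $1,173.84 → -$1,914.72
  Nov: +$982.98 → -$931.74
  Dec: +$982.98 → $51.24
  Jan: +$982.98 → $1,034.22
  Feb: +$982.98 − $2,017.20 → $0.00
Lowest trial balance = -$1,914.72 (Oct)
Initial deposit = cushion − low point = $1,965.96 − (-$1,914.72) = $3,880.68

$3,880.68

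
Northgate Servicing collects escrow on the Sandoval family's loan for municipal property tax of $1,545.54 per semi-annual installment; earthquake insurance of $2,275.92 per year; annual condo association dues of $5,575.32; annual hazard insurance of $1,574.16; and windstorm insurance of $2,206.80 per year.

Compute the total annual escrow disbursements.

Municipal property tax — $1,545.54 × 2 = $3,091.08 per year
Earthquake insurance — $2,275.92 per year
Condo association dues — $5,575.32 per year
Hazard insurance — $1,574.16 per year
Windstorm insurance — $2,206.80 per year
Total per year = $14,723.28

$14,723.28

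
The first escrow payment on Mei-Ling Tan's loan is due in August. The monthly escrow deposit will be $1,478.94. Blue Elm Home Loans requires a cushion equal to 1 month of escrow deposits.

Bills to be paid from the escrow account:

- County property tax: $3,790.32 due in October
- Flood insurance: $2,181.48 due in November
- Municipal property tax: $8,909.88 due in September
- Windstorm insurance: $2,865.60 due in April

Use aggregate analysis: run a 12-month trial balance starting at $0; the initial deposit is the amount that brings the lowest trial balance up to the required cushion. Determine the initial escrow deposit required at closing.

Cushion = 1 × $1,478.94 = $1,478.94
Trial balance (start $0, +$1,478.94 each month, − disbursements):
  Aug: +$1,478.94 → $1,478.94
  Sep: +$1,478.94 − $8,909.88 → -$5,952.00
  Oct: +$1,478.94 − $3,790.32 → -$8,263.38
  Nov: +$1,478.94 − $2,181.48 → -$8,965.92
  Dec: +$1,478.94 → -$7,486.98
  Jan: +$1,478.94 → -$6,008.04
  Feb: +$1,478.94 → -$4,529.10
  Mar: +$1,478.94 → -$3,050.16
  Apr: +$1,478.94 − $2,865.60 → -$4,436.82
  May: +$1,478.94 → -$2,957.88
  Jun: +$1,478.94 → -$1,478.94
  Jul: +$1,478.94 → $0.00
Lowest trial balance = -$8,965.92 (Nov)
Initial deposit = cushion − low point = $1,478.94 − (-$8,965.92) = $10,444.86

$10,444.86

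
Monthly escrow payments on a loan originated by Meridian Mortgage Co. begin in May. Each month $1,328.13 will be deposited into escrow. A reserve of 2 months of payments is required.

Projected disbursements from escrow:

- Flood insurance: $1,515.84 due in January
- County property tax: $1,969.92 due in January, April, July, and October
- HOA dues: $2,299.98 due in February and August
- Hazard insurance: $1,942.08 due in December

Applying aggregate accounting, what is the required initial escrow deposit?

Cushion = 2 × $1,328.13 = $2,656.26
Trial balance (start $0, +$1,328.13 each month, − disbursements):
  May: +$1,328.13 → $1,328.13
  Jun: +$1,328.13 → $2,656.26
  Jul: +$1,328.13 − $1,969.92 → $2,014.47
  Aug: +$1,328.13 − $2,299.98 → $1,042.62
  Sep: +$1,328.13 → $2,370.75
  Oct: +$1,328.13 − $1,969.92 → $1,728.96
  Nov: +$1,328.13 → $3,057.09
  Dec: +$1,328.13 − $1,942.08 → $2,443.14
  Jan: +$1,328.13 − $3,485.76 → $285.51
  Feb: +$1,328.13 − $2,299.98 → -$686.34
  Mar: +$1,328.13 → $641.79
  Apr: +$1,328.13 − $1,969.92 → $0.00
Lowest trial balance = -$686.34 (Feb)
Initial deposit = cushion − low point = $2,656.26 − (-$686.34) = $3,342.60

$3,342.60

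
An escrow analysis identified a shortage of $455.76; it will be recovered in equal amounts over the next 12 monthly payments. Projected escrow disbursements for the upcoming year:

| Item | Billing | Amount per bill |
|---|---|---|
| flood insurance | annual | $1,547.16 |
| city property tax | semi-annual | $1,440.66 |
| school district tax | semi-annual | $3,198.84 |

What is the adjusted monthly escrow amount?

Flood insurance — $1,547.16/yr
City property tax — $1,440.66 × 2 = $2,881.32/yr
School district tax — $3,198.84 × 2 = $6,397.68/yr
Combined annual = $1,547.16 + $2,881.32 + $6,397.68 = $10,826.16
Per month = $10,826.16 ÷ 12 = $902.18
Shortage spread = $455.76 ÷ 12 = $37.98/mo
New monthly escrow = $902.18 + $37.98 = $940.16

$940.16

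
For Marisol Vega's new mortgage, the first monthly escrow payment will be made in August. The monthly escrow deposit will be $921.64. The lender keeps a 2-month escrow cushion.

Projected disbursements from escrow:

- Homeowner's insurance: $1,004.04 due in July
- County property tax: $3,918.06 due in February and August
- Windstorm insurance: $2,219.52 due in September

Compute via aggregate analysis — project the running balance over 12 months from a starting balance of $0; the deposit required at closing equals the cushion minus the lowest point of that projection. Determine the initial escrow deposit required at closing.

Cushion = 2 × $921.64 = $1,843.28
Trial balance (start $0, +$921.64 each month, − disbursements):
  Aug: +$921.64 − $3,918.06 → -$2,996.42
  Sep: +$921.64 − $2,219.52 → -$4,294.30
  Oct: +$921.64 → -$3,372.66
  Nov: +$921.64 → -$2,451.02
  Dec: +$921.64 → -$1,529.38
  Jan: +$921.64 → -$607.74
  Feb: +$921.64 − $3,918.06 → -$3,604.16
  Mar: +$921.64 → -$2,682.52
  Apr: +$921.64 → -$1,760.88
  May: +$921.64 → -$839.24
  Jun: +$921.64 → $82.40
  Jul: +$921.64 − $1,004.04 → $0.00
Lowest trial balance = -$4,294.30 (Sep)
Initial deposit = cushion − low point = $1,843.28 − (-$4,294.30) = $6,137.58

$6,137.58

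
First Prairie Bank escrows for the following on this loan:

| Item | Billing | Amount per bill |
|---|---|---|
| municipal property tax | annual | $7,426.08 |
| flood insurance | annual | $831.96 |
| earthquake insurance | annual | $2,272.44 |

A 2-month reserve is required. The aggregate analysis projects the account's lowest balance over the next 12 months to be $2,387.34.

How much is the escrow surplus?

Municipal property tax — $7,426.08 per year
Flood insurance — $831.96 per year
Earthquake insurance — $2,272.44 per year
Total annual escrow = $7,426.08 + $831.96 + $2,272.44 = $10,530.48
Base monthly escrow = $10,530.48 / 12 = $877.54
Cushion = 2 × $877.54 = $1,755.08
Surplus = $2,387.34 − $1,755.08 = $632.26

$632.26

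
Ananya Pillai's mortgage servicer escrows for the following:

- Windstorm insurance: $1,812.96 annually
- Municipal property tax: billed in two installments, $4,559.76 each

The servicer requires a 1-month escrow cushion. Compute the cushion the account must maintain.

Windstorm insurance = $1,812.96/yr
Municipal property tax = $4,559.76 × 2 = $9,119.52/yr
Yearly total = $10,932.48
Monthly escrow = $10,932.48 / 12 = $911.04
Cushion = 1 × $911.04 = $911.04

$911.04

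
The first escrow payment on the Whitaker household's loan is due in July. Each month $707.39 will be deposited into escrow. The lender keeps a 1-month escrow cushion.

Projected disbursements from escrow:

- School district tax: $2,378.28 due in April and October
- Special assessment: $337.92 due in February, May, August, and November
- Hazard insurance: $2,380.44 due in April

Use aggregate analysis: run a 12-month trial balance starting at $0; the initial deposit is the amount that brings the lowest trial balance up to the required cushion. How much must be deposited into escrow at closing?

Cushion = 1 × $707.39 = $707.39
Trial balance (start $0, +$707.39 each month, − disbursements):
  Jul: +$707.39 → $707.39
  Aug: +$707.39 − $337.92 → $1,076.86
  Sep: +$707.39 → $1,784.25
  Oct: +$707.39 − $2,378.28 → $113.36
  Nov: +$707.39 − $337.92 → $482.83
  Dec: +$707.39 → $1,190.22
  Jan: +$707.39 → $1,897.61
  Feb: +$707.39 − $337.92 → $2,267.08
  Mar: +$707.39 → $2,974.47
  Apr: +$707.39 − $4,758.72 → -$1,076.86
  May: +$707.39 − $337.92 → -$707.39
  Jun: +$707.39 → $0.00
Lowest trial balance = -$1,076.86 (Apr)
Initial deposit = cushion − low point = $707.39 − (-$1,076.86) = $1,784.25

$1,784.25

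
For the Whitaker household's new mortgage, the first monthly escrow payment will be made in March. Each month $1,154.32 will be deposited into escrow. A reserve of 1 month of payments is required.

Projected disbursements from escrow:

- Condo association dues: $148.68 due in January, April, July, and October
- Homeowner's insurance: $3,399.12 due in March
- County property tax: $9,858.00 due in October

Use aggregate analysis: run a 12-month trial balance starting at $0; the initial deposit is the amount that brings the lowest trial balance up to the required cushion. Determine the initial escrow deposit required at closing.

Cushion = 1 × $1,154.32 = $1,154.32
Trial balance (start $0, +$1,154.32 each month, − disbursements):
  Mar: +$1,154.32 − $3,399.12 → -$2,244.80
  Apr: +$1,154.32 − $148.68 → -$1,239.16
  May: +$1,154.32 → -$84.84
  Jun: +$1,154.32 → $1,069.48
  Jul: +$1,154.32 − $148.68 → $2,075.12
  Aug: +$1,154.32 → $3,229.44
  Sep: +$1,154.32 → $4,383.76
  Oct: +$1,154.32 − $10,006.68 → -$4,468.60
  Nov: +$1,154.32 → -$3,314.28
  Dec: +$1,154.32 → -$2,159.96
  Jan: +$1,154.32 − $148.68 → -$1,154.32
  Feb: +$1,154.32 → $0.00
Lowest trial balance = -$4,468.60 (Oct)
Initial deposit = cushion − low point = $1,154.32 − (-$4,468.60) = $5,622.92

$5,622.92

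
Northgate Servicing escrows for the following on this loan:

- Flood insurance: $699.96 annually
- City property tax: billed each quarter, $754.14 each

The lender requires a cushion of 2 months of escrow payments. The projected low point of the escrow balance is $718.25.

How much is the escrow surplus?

Flood insurance: $699.96/yr
City property tax: $754.14 × 4 = $3,016.56/yr
Total annual escrow = $3,716.52
Base monthly escrow = $3,716.52 ÷ 12 = $309.71
Required cushion = 2 × $309.71 = $619.42
Excess over cushion: $718.25 − $619.42 = $98.83

$98.83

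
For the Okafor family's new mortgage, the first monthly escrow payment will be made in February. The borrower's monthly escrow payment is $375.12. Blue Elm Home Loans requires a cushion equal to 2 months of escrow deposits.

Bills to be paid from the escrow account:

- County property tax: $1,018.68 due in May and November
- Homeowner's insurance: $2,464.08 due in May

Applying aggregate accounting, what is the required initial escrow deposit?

Cushion = 2 × $375.12 = $750.24
Trial balance (start $0, +$375.12 each month, − disbursements):
  Feb: +$375.12 → $375.12
  Mar: +$375.12 → $750.24
  Apr: +$375.12 → $1,125.36
  May: +$375.12 − $3,482.76 → -$1,982.28
  Jun: +$375.12 → -$1,607.16
  Jul: +$375.12 → -$1,232.04
  Aug: +$375.12 → -$856.92
  Sep: +$375.12 → -$481.80
  Oct: +$375.12 → -$106.68
  Nov: +$375.12 − $1,018.68 → -$750.24
  Dec: +$375.12 → -$375.12
  Jan: +$375.12 → $0.00
Lowest trial balance = -$1,982.28 (May)
Initial deposit = cushion − low point = $750.24 − (-$1,982.28) = $2,732.52

$2,732.52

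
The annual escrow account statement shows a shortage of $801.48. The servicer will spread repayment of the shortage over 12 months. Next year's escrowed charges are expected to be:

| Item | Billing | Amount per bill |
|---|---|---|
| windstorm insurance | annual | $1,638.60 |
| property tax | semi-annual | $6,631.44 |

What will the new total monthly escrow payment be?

$1,308.58

Windstorm insurance: $1,638.60 per year
Property tax: $6,631.44 × 2 = $13,262.88 per year
Yearly total = $1,638.60 + $13,262.88 = $14,901.48
Monthly escrow = $14,901.48 / 12 = $1,241.79
Monthly shortage recovery: $801.48 / 12 = $66.79
New monthly escrow = $1,241.79 + $66.79 = $1,308.58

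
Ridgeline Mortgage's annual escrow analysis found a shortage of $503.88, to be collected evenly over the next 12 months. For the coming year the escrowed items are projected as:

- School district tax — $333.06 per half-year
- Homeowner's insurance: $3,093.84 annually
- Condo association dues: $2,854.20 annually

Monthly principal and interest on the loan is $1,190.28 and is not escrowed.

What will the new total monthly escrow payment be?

School district tax: $333.06 × 2 = $666.12 annually
Homeowner's insurance: $3,093.84 annually
Condo association dues: $2,854.20 annually
Total per year = $6,614.16
Monthly escrow = $6,614.16 / 12 = $551.18
Shortage spread = $503.88 / 12 = $41.99/mo
Adjusted monthly = $551.18 + $41.99 = $593.17

$593.17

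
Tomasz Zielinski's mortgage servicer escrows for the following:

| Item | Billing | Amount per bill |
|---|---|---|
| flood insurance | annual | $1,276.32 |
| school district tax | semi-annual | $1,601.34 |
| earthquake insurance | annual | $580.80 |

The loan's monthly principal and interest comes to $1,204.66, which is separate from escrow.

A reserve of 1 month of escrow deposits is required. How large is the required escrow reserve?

Flood insurance = $1,276.32
School district tax = $1,601.34 × 2 = $3,202.68
Earthquake insurance = $580.80
Combined annual = $5,059.80
Per month = $5,059.80 / 12 = $421.65
Reserve = 1 × $421.65 = $421.65

$421.65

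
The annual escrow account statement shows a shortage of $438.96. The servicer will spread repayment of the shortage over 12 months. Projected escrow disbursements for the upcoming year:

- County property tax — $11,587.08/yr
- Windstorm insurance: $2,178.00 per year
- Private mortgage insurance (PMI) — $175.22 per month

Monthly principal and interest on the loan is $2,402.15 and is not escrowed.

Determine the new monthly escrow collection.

County property tax = $11,587.08 annually
Windstorm insurance = $2,178.00 annually
Private mortgage insurance (PMI) = $175.22 × 12 = $2,102.64 annually
Annual escrow total = $15,867.72
Base monthly escrow = $15,867.72 / 12 = $1,322.31
Monthly shortage recovery: $438.96 ÷ 12 = $36.58
Adjusted monthly = $1,322.31 + $36.58 = $1,358.89

$1,358.89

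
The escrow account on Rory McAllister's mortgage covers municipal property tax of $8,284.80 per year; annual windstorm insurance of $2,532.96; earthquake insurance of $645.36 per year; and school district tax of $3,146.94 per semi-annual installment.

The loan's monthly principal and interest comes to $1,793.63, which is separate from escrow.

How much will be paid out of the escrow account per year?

Municipal property tax: $8,284.80 annually
Windstorm insurance: $2,532.96 annually
Earthquake insurance: $645.36 annually
School district tax: $3,146.94 × 2 = $6,293.88 annually
Combined annual = $8,284.80 + $2,532.96 + $645.36 + $6,293.88 = $17,757.00

$17,757.00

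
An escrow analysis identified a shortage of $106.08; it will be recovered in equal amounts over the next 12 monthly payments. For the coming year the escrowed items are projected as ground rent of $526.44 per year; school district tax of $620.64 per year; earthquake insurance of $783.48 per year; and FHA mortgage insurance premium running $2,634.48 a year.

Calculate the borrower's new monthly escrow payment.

$389.26

Ground rent = $526.44
School district tax = $620.64
Earthquake insurance = $783.48
FHA mortgage insurance premium = $2,634.48
Yearly total = $526.44 + $620.64 + $783.48 + $2,634.48 = $4,565.04
Base monthly escrow = $4,565.04 / 12 = $380.42
Monthly shortage recovery: $106.08 ÷ 12 = $8.84
Adjusted monthly = $380.42 + $8.84 = $389.26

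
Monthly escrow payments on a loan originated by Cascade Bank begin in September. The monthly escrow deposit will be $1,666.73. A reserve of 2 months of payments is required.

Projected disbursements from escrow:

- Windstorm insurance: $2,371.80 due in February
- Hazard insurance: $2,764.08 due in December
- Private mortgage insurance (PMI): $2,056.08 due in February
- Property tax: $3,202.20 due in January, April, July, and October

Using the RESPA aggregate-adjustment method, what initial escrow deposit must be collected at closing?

Cushion = 2 × $1,666.73 = $3,333.46
Trial balance (start $0, +$1,666.73 each month, − disbursements):
  Sep: +$1,666.73 → $1,666.73
  Oct: +$1,666.73 − $3,202.20 → $131.26
  Nov: +$1,666.73 → $1,797.99
  Dec: +$1,666.73 − $2,764.08 → $700.64
  Jan: +$1,666.73 − $3,202.20 → -$834.83
  Feb: +$1,666.73 − $4,427.88 → -$3,595.98
  Mar: +$1,666.73 → -$1,929.25
  Apr: +$1,666.73 − $3,202.20 → -$3,464.72
  May: +$1,666.73 → -$1,797.99
  Jun: +$1,666.73 → -$131.26
  Jul: +$1,666.73 − $3,202.20 → -$1,666.73
  Aug: +$1,666.73 → $0.00
Lowest trial balance = -$3,595.98 (Feb)
Initial deposit = cushion − low point = $3,333.46 − (-$3,595.98) = $6,929.44

$6,929.44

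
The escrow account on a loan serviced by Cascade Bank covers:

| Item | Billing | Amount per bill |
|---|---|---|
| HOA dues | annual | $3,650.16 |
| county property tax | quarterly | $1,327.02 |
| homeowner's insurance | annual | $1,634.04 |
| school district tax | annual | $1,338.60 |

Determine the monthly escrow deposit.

HOA dues: $3,650.16 annually
County property tax: $1,327.02 × 4 = $5,308.08 annually
Homeowner's insurance: $1,634.04 annually
School district tax: $1,338.60 annually
Total annual escrow = $3,650.16 + $5,308.08 + $1,634.04 + $1,338.60 = $11,930.88
Monthly escrow = $11,930.88 ÷ 12 = $994.24

$994.24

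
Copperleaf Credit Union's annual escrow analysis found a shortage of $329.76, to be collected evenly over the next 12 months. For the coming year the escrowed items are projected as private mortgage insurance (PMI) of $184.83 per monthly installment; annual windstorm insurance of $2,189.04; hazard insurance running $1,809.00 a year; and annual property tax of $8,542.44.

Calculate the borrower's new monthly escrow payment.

$1,257.35

Private mortgage insurance (PMI) = $184.83 × 12 = $2,217.96
Windstorm insurance = $2,189.04
Hazard insurance = $1,809.00
Property tax = $8,542.44
Yearly total = $2,217.96 + $2,189.04 + $1,809.00 + $8,542.44 = $14,758.44
Monthly = $14,758.44 / 12 = $1,229.87
Monthly shortage recovery: $329.76 ÷ 12 = $27.48
New monthly escrow = $1,229.87 + $27.48 = $1,257.35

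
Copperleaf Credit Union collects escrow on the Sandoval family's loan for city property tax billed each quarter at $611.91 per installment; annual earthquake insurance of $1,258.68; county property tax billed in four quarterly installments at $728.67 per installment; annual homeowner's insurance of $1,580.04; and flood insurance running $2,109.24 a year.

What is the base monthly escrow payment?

$859.19

City property tax = $611.91 × 4 = $2,447.64 per year
Earthquake insurance = $1,258.68 per year
County property tax = $728.67 × 4 = $2,914.68 per year
Homeowner's insurance = $1,580.04 per year
Flood insurance = $2,109.24 per year
Total annual escrow = $10,310.28
Per month = $10,310.28 / 12 = $859.19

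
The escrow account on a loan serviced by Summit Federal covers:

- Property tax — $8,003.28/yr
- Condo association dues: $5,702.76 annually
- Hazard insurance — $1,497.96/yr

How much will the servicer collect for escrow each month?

$1,267.00

Property tax: $8,003.28/yr
Condo association dues: $5,702.76/yr
Hazard insurance: $1,497.96/yr
Combined annual = $15,204.00
Monthly = $15,204.00 ÷ 12 = $1,267.00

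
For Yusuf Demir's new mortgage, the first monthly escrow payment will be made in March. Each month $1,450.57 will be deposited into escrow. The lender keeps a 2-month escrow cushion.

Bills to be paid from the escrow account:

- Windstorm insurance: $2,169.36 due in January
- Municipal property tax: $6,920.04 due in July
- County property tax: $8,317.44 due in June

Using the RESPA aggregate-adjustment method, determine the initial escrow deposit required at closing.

Cushion = 2 × $1,450.57 = $2,901.14
Trial balance (start $0, +$1,450.57 each month, − disbursements):
  Mar: +$1,450.57 → $1,450.57
  Apr: +$1,450.57 → $2,901.14
  May: +$1,450.57 → $4,351.71
  Jun: +$1,450.57 − $8,317.44 → -$2,515.16
  Jul: +$1,450.57 − $6,920.04 → -$7,984.63
  Aug: +$1,450.57 → -$6,534.06
  Sep: +$1,450.57 → -$5,083.49
  Oct: +$1,450.57 → -$3,632.92
  Nov: +$1,450.57 → -$2,182.35
  Dec: +$1,450.57 → -$731.78
  Jan: +$1,450.57 − $2,169.36 → -$1,450.57
  Feb: +$1,450.57 → $0.00
Lowest trial balance = -$7,984.63 (Jul)
Initial deposit = cushion − low point = $2,901.14 − (-$7,984.63) = $10,885.77

$10,885.77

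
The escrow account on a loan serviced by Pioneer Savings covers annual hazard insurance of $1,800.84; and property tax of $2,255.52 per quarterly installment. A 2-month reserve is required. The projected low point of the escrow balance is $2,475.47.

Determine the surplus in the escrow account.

Hazard insurance — $1,800.84
Property tax — $2,255.52 × 4 = $9,022.08
Total annual escrow = $10,822.92
Per month = $10,822.92 / 12 = $901.91
Cushion = 2 × $901.91 = $1,803.82
Excess over cushion: $2,475.47 − $1,803.82 = $671.65

$671.65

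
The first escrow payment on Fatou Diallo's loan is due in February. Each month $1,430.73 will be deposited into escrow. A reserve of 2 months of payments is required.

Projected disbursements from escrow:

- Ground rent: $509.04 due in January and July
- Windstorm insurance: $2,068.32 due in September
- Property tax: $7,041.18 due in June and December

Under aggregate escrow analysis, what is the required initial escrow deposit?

Cushion = 2 × $1,430.73 = $2,861.46
Trial balance (start $0, +$1,430.73 each month, − disbursements):
  Feb: +$1,430.73 → $1,430.73
  Mar: +$1,430.73 → $2,861.46
  Apr: +$1,430.73 → $4,292.19
  May: +$1,430.73 → $5,722.92
  Jun: +$1,430.73 − $7,041.18 → $112.47
  Jul: +$1,430.73 − $509.04 → $1,034.16
  Aug: +$1,430.73 → $2,464.89
  Sep: +$1,430.73 − $2,068.32 → $1,827.30
  Oct: +$1,430.73 → $3,258.03
  Nov: +$1,430.73 → $4,688.76
  Dec: +$1,430.73 − $7,041.18 → -$921.69
  Jan: +$1,430.73 − $509.04 → $0.00
Lowest trial balance = -$921.69 (Dec)
Initial deposit = cushion − low point = $2,861.46 − (-$921.69) = $3,783.15

$3,783.15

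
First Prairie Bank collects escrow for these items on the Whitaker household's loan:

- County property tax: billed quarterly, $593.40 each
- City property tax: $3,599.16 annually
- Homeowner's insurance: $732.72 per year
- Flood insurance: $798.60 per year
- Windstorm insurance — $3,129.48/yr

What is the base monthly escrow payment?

$886.13

County property tax — $593.40 × 4 = $2,373.60 annually
City property tax — $3,599.16 annually
Homeowner's insurance — $732.72 annually
Flood insurance — $798.60 annually
Windstorm insurance — $3,129.48 annually
Annual escrow total = $2,373.60 + $3,599.16 + $732.72 + $798.60 + $3,129.48 = $10,633.56
Monthly escrow = $10,633.56 / 12 = $886.13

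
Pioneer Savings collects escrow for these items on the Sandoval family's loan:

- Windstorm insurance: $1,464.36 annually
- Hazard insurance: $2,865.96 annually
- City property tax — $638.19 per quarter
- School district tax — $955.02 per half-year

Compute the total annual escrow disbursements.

$8,793.12

Windstorm insurance: $1,464.36 per year
Hazard insurance: $2,865.96 per year
City property tax: $638.19 × 4 = $2,552.76 per year
School district tax: $955.02 × 2 = $1,910.04 per year
Combined annual = $8,793.12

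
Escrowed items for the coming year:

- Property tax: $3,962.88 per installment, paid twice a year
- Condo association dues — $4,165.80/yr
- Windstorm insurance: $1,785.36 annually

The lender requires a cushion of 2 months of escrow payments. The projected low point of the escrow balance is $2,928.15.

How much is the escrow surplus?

$615.33

Property tax — $3,962.88 × 2 = $7,925.76/yr
Condo association dues — $4,165.80/yr
Windstorm insurance — $1,785.36/yr
Total per year = $7,925.76 + $4,165.80 + $1,785.36 = $13,876.92
Monthly escrow = $13,876.92 ÷ 12 = $1,156.41
Required reserve = 2 × $1,156.41 = $2,312.82
Excess over cushion: $2,928.15 − $2,312.82 = $615.33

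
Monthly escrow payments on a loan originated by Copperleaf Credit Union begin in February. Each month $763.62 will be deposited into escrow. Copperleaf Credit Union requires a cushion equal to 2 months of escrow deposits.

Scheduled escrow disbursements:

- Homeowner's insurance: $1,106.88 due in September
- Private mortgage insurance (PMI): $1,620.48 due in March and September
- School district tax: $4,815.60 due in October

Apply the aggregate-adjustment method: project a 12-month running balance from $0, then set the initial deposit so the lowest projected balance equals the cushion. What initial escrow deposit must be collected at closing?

Cushion = 2 × $763.62 = $1,527.24
Trial balance (start $0, +$763.62 each month, − disbursements):
  Feb: +$763.62 → $763.62
  Mar: +$763.62 − $1,620.48 → -$93.24
  Apr: +$763.62 → $670.38
  May: +$763.62 → $1,434.00
  Jun: +$763.62 → $2,197.62
  Jul: +$763.62 → $2,961.24
  Aug: +$763.62 → $3,724.86
  Sep: +$763.62 − $2,727.36 → $1,761.12
  Oct: +$763.62 − $4,815.60 → -$2,290.86
  Nov: +$763.62 → -$1,527.24
  Dec: +$763.62 → -$763.62
  Jan: +$763.62 → $0.00
Lowest trial balance = -$2,290.86 (Oct)
Initial deposit = cushion − low point = $1,527.24 − (-$2,290.86) = $3,818.10

$3,818.10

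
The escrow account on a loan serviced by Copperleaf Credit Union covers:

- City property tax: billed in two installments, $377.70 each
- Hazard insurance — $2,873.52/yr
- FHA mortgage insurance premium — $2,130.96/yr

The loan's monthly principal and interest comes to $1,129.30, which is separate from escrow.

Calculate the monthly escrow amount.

$479.99

City property tax — $377.70 × 2 = $755.40 annually
Hazard insurance — $2,873.52 annually
FHA mortgage insurance premium — $2,130.96 annually
Total annual escrow = $755.40 + $2,873.52 + $2,130.96 = $5,759.88
Monthly = $5,759.88 ÷ 12 = $479.99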